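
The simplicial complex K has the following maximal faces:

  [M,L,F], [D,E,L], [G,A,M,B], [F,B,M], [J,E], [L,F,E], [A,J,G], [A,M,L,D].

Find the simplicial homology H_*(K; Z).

H_0 = Z,  H_1 = Z,  H_2 = 0,  H_3 = 0.

Order the vertices as A < B < D < E < F < G < J < L < M. Listing each simplex with vertices in this order, K has dimension 3 with simplices:

  0-simplices (9): A, B, D, E, F, G, J, L, M
  1-simplices (20): AB, AD, AG, AJ, AL, AM, BF, BG, BM, DE, DL, DM, EF, EJ, EL, FL, FM, GJ, GM, LM
  2-simplices (13): ABG, ABM, ADL, ADM, AGJ, AGM, ALM, BFM, BGM, DEL, DLM, EFL, FLM
  3-simplices (2): ABGM, ADLM

so the chain groups are C_0 ≅ Z^9, C_1 ≅ Z^20, C_2 ≅ Z^13, C_3 ≅ Z^2.

∂_1: C_1 → C_0 maps an edge to its endpoints' difference, ∂[p,q] = q − p. For instance
  ∂BF = F − B.
The 9×20 boundary matrix has rank 8 and Smith normal form diag(1,1,1,1,1,1,1,1).

Boundary ∂_2: C_2 → C_1 acts by ∂[p,q,r] = [q,r] − [p,r] + [p,q]. For instance
  ∂ALM = LM − AM + AL,
  ∂FLM = LM − FM + FL.
This gives a 20×13 integer matrix of rank 11; reducing to Smith normal form yields diagonal entries (1,1,1,1,1,1,1,1,1,1,1).

The boundary map ∂_3: C_3 → C_2 sends each 3-simplex σ to the alternating sum Σ_i (−1)^i (σ with its i-th vertex removed). For instance
  ∂ADLM = DLM − ALM + ADM − ADL,
  ∂ABGM = BGM − AGM + ABM − ABG.
The 13×2 boundary matrix has rank 2 and Smith normal form diag(1,1).

Reading off H_k = ker ∂_k / im ∂_{k+1}:

  H_0: rank C_0 − rank ∂_1 = 9 − 8 = 1, and the invariant factors of ∂_1 are all 1, so H_0 = Z.
  H_1: rank ker ∂_1 − rank ∂_2 = (20 − 8) − 11 = 1, and the invariant factors of ∂_2 are all 1, so H_1 = Z.
  H_2: rank ker ∂_2 − rank ∂_3 = (13 − 11) − 2 = 0, and the invariant factors of ∂_3 are all 1, so H_2 = 0.
  H_3: rank ker ∂_3 − rank ∂_4 = (2 − 2) − 0 = 0, and there is no ∂_4, so H_3 = 0.

As a check, the Euler characteristic is 9 − 20 + 13 − 2 = 0, which agrees with 1 − 1 + 0 − 0 = 0.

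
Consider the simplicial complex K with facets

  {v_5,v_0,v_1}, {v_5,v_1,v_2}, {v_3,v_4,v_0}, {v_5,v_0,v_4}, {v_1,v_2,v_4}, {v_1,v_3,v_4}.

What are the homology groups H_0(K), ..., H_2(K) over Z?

H_0 ≅ Z,  H_1 ≅ Z,  H_2 = 0.

Take the total order v_0 < v_1 < v_2 < v_3 < v_4 < v_5 on the vertex set. Then K (dimension 2) consists of the simplices:

  0-simplices (6): [v_0], [v_1], [v_2], [v_3], [v_4], [v_5]
  1-simplices (12): [v_0,v_1], [v_0,v_3], [v_0,v_4], [v_0,v_5], [v_1,v_2], [v_1,v_3], [v_1,v_4], [v_1,v_5], [v_2,v_4], [v_2,v_5], [v_3,v_4], [v_4,v_5]
  2-simplices (6): [v_0,v_1,v_5], [v_0,v_3,v_4], [v_0,v_4,v_5], [v_1,v_2,v_4], [v_1,v_2,v_5], [v_1,v_3,v_4]

so the chain groups are C_0 ≅ Z^6, C_1 ≅ Z^12, C_2 ≅ Z^6.

Boundary ∂_1: C_1 → C_0 is given by ∂[p,q] = [q] − [p]. For instance
  ∂[v_0,v_4] = [v_4] − [v_0].
This gives a 6×12 integer matrix of rank 5; reducing to Smith normal form yields diagonal entries (1,1,1,1,1).

Boundary ∂_2: C_2 → C_1 sends each 2-simplex [p,q,r] to [q,r] − [p,r] + [p,q]. For instance
  ∂[v_1,v_3,v_4] = [v_3,v_4] − [v_1,v_4] + [v_1,v_3],
  ∂[v_0,v_1,v_5] = [v_1,v_5] − [v_0,v_5] + [v_0,v_1].
The resulting 12×6 matrix has rank 6, and its Smith normal form has invariant factors (1,1,1,1,1,1).

From H_k ≅ ker(∂_k) / im(∂_{k+1}) we obtain:

  H_0: rank C_0 − rank ∂_1 = 6 − 5 = 1, and the invariant factors of ∂_1 are all 1, so H_0 = Z.
  H_1: rank ker ∂_1 − rank ∂_2 = (12 − 5) − 6 = 1, and the invariant factors of ∂_2 are all 1, so H_1 = Z.
  H_2: rank ker ∂_2 − rank ∂_3 = (6 − 6) − 0 = 0, and there is no ∂_3, so H_2 = 0.

(K is a triangulation of the cylinder S^1 x I.)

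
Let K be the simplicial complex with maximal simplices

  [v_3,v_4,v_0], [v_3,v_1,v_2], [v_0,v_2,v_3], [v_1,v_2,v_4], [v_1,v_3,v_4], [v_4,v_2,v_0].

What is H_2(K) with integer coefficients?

Take the total order v_0 < v_1 < v_2 < v_3 < v_4 on the vertex set. Then K (dimension 2) consists of the simplices:

  0-simplices (5): [v_0], [v_1], [v_2], [v_3], [v_4]
  1-simplices (9): [v_0,v_2], [v_0,v_3], [v_0,v_4], [v_1,v_2], [v_1,v_3], [v_1,v_4], [v_2,v_3], [v_2,v_4], [v_3,v_4]
  2-simplices (6): [v_0,v_2,v_3], [v_0,v_2,v_4], [v_0,v_3,v_4], [v_1,v_2,v_3], [v_1,v_2,v_4], [v_1,v_3,v_4]

Hence C_0 ≅ Z^5, C_1 ≅ Z^9, C_2 ≅ Z^6.

Boundary ∂_1: C_1 → C_0 maps an edge to its endpoints' difference, ∂[p,q] = q − p.
The resulting 5×9 matrix has rank 4, and its Smith normal form has invariant factors (1,1,1,1).

Boundary ∂_2: C_2 → C_1 maps a triangle to the signed sum of its edges. For instance
  ∂[v_1,v_3,v_4] = [v_3,v_4] − [v_1,v_4] + [v_1,v_3],
  ∂[v_0,v_2,v_3] = [v_2,v_3] − [v_0,v_3] + [v_0,v_2].
This gives a 9×6 integer matrix of rank 5; reducing to Smith normal form yields diagonal entries (1,1,1,1,1).

Now H_k = ker ∂_k / im ∂_{k+1}, so:

  H_2: rank ker ∂_2 − rank ∂_3 = (6 − 5) − 0 = 1, and there is no ∂_3, so H_2 ≅ Z.

H_2 = Z.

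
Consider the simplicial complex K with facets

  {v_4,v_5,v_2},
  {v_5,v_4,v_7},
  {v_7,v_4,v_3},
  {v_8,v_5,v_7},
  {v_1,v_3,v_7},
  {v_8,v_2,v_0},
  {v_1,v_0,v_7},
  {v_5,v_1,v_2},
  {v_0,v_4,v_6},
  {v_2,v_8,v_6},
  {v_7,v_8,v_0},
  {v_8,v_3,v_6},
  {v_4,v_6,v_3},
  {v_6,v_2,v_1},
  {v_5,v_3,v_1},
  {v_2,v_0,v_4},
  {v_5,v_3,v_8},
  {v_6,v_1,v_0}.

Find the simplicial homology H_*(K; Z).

H_0 ≅ Z,  H_1 ≅ Z ⊕ Z/2,  H_2 = 0.

Take the total order v_0 < v_1 < v_2 < v_3 < v_4 < v_5 < v_6 < v_7 < v_8 on the vertex set. Then K (dimension 2) consists of the simplices:

  0-simplices (9): [v_0], [v_1], [v_2], [v_3], [v_4], [v_5], [v_6], [v_7], [v_8]
  1-simplices (27): (27 of them)
  2-simplices (18): (18 of them)

Hence C_0 ≅ Z^9, C_1 ≅ Z^27, C_2 ≅ Z^18.

Boundary ∂_1: C_1 → C_0 sends each edge [p,q] (with p < q) to q − p.
As a 9×27 matrix over Z this has rank 8, with invariant factors (1,1,1,1,1,1,1,1).

Boundary ∂_2: C_2 → C_1 acts by ∂[p,q,r] = [q,r] − [p,r] + [p,q]. For instance
  ∂[v_5,v_7,v_8] = [v_7,v_8] − [v_5,v_8] + [v_5,v_7],
  ∂[v_0,v_2,v_8] = [v_2,v_8] − [v_0,v_8] + [v_0,v_2].
The resulting 27×18 matrix has rank 18, and its Smith normal form has invariant factors (1,1,1,1,1,1,1,1,1,1,1,1,1,1,1,1,1,2).

From H_k ≅ ker(∂_k) / im(∂_{k+1}) we obtain:

  H_0: rank C_0 − rank ∂_1 = 9 − 8 = 1, and the invariant factors of ∂_1 are all 1, so H_0 = Z.
  H_1: rank ker ∂_1 − rank ∂_2 = (27 − 8) − 18 = 1, and ∂_2 has invariant factor 2 > 1, so H_1 = Z ⊕ Z/2.
  H_2: rank ker ∂_2 − rank ∂_3 = (18 − 18) − 0 = 0, and there is no ∂_3, so H_2 = 0.

As a check, the Euler characteristic is 9 − 27 + 18 = 0, which agrees with 1 − 1 + 0 = 0.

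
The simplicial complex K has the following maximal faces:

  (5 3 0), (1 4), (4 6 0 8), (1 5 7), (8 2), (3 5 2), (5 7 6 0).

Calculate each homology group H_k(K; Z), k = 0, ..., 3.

H_0 = Z,  H_1 = Z^2,  H_2 = 0,  H_3 = 0.

K has 9 vertices, 19 edges, 11 triangles, 2 3-simplices.
rank ∂_0 = 0, rank ∂_1 = 8 ⇒ b_0 = 9 − 0 − 8 = 1; all invariant factors of ∂_1 are 1 so no torsion. So H_0 = Z.
rank ∂_1 = 8, rank ∂_2 = 9 ⇒ b_1 = 19 − 8 − 9 = 2; all invariant factors of ∂_2 are 1 so no torsion. So H_1 = Z^2.
rank ∂_2 = 9, rank ∂_3 = 2 ⇒ b_2 = 11 − 9 − 2 = 0; all invariant factors of ∂_3 are 1 so no torsion. So H_2 = 0.
rank ∂_3 = 2, rank ∂_4 = 0 ⇒ b_3 = 2 − 2 − 0 = 0. So H_3 = 0.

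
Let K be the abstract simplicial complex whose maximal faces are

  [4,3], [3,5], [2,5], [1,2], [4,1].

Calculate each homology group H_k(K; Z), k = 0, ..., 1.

H_0 = Z,  H_1 = Z.

Order the vertices as 1 < 2 < 3 < 4 < 5. Listing each simplex with vertices in this order, K has dimension 1 with simplices:

  0-simplices (5): [1], [2], [3], [4], [5]
  1-simplices (5): [1,2], [1,4], [2,5], [3,4], [3,5]

so the chain groups are C_0 ≅ Z^5, C_1 ≅ Z^5.

The boundary map ∂_1: C_1 → C_0 sends each edge [p,q] (with p < q) to q − p. For instance
  ∂[1,4] = [4] − [1].
The 5×5 boundary matrix has rank 4 and Smith normal form diag(1,1,1,1).

From H_k ≅ ker(∂_k) / im(∂_{k+1}) we obtain:

  H_0: rank C_0 − rank ∂_1 = 5 − 4 = 1, and the invariant factors of ∂_1 are all 1, so H_0 ≅ Z.
  H_1: rank ker ∂_1 − rank ∂_2 = (5 − 4) − 0 = 1, and there is no ∂_2, so H_1 ≅ Z.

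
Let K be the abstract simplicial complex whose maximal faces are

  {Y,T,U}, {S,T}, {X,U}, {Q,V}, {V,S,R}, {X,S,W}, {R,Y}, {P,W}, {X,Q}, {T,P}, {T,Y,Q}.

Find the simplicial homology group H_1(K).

Take the total order P < Q < R < S < T < U < V < W < X < Y on the vertex set. Then K (dimension 2) consists of the simplices:

  0-simplices (10): P, Q, R, S, T, U, V, W, X, Y
  1-simplices (18): PT, PW, QT, QV, QX, QY, RS, RV, RY, ST, SV, SW, SX, TU, TY, UX, UY, WX
  2-simplices (4): QTY, RSV, SWX, TUY

Hence C_0 ≅ Z^10, C_1 ≅ Z^18, C_2 ≅ Z^4.

The boundary map ∂_1: C_1 → C_0 is given by ∂[p,q] = [q] − [p]. For instance
  ∂TU = U − T.
As a 10×18 matrix over Z this has rank 9, with invariant factors (1,1,1,1,1,1,1,1,1).

Boundary ∂_2: C_2 → C_1 acts by ∂[p,q,r] = [q,r] − [p,r] + [p,q]. For instance
  ∂TUY = UY − TY + TU,
  ∂SWX = WX − SX + SW.
This gives a 18×4 integer matrix of rank 4; reducing to Smith normal form yields diagonal entries (1,1,1,1).

Computing H_k = (kernel of ∂_k) / (image of ∂_{k+1}):

  H_1: rank ker ∂_1 − rank ∂_2 = (18 − 9) − 4 = 5, and the invariant factors of ∂_2 are all 1, so H_1 = Z^5.

H_1 ≅ Z^5.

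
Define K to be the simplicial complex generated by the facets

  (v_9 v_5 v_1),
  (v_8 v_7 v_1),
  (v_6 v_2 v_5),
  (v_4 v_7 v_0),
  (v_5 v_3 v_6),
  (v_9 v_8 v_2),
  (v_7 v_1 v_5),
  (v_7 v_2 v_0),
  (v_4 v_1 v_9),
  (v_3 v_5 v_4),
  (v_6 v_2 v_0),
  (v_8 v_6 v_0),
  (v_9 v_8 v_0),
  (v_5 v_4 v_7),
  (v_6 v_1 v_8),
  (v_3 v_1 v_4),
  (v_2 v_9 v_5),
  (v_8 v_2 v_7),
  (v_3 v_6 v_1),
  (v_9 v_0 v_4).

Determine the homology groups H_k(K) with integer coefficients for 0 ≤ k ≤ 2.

H_0 ≅ Z,  H_1 ≅ Z ⊕ Z/2,  H_2 = 0.

K has 10 vertices, 30 edges, 20 triangles.
rank ∂_0 = 0, rank ∂_1 = 9 ⇒ b_0 = 10 − 0 − 9 = 1; all invariant factors of ∂_1 are 1 so no torsion. So H_0 ≅ Z.
rank ∂_1 = 9, rank ∂_2 = 20 ⇒ b_1 = 30 − 9 − 20 = 1; ∂_2 has invariant factor(s) [2] giving torsion. So H_1 ≅ Z ⊕ Z/2.
rank ∂_2 = 20, rank ∂_3 = 0 ⇒ b_2 = 20 − 20 − 0 = 0. So H_2 ≅ 0.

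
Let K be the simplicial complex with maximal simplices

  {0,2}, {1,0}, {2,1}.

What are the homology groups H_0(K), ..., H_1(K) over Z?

K has 3 vertices, 3 edges.
rank ∂_0 = 0, rank ∂_1 = 2 ⇒ b_0 = 3 − 0 − 2 = 1; all invariant factors of ∂_1 are 1 so no torsion. So H_0 ≅ Z.
rank ∂_1 = 2, rank ∂_2 = 0 ⇒ b_1 = 3 − 2 − 0 = 1. So H_1 ≅ Z.

H_0 = Z,  H_1 = Z.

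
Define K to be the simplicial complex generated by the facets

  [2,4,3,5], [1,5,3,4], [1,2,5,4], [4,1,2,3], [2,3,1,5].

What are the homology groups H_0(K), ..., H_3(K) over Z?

H_0 ≅ Z,  H_1 = 0,  H_2 = 0,  H_3 ≅ Z.

Order the vertices as 1 < 2 < 3 < 4 < 5. Listing each simplex with vertices in this order, K has dimension 3 with simplices:

  0-simplices (5): [1], [2], [3], [4], [5]
  1-simplices (10): [1,2], [1,3], [1,4], [1,5], [2,3], [2,4], [2,5], [3,4], [3,5], [4,5]
  2-simplices (10): [1,2,3], [1,2,4], [1,2,5], [1,3,4], [1,3,5], [1,4,5], [2,3,4], [2,3,5], [2,4,5], [3,4,5]
  3-simplices (5): [1,2,3,4], [1,2,3,5], [1,2,4,5], [1,3,4,5], [2,3,4,5]

giving chain groups C_0 ≅ Z^5, C_1 ≅ Z^10, C_2 ≅ Z^10, C_3 ≅ Z^5.

∂_1: C_1 → C_0 sends each edge [p,q] (with p < q) to q − p. For instance
  ∂[1,2] = [2] − [1].
As a 5×10 matrix over Z this has rank 4, with invariant factors (1,1,1,1).

Boundary ∂_2: C_2 → C_1 acts by ∂[p,q,r] = [q,r] − [p,r] + [p,q]. For instance
  ∂[1,2,3] = [2,3] − [1,3] + [1,2],
  ∂[1,2,5] = [2,5] − [1,5] + [1,2].
This gives a 10×10 integer matrix of rank 6; reducing to Smith normal form yields diagonal entries (1,1,1,1,1,1).

The boundary map ∂_3: C_3 → C_2 sends each 3-simplex σ to the alternating sum Σ_i (−1)^i (σ with its i-th vertex removed). For instance
  ∂[2,3,4,5] = [3,4,5] − [2,4,5] + [2,3,5] − [2,3,4],
  ∂[1,3,4,5] = [3,4,5] − [1,4,5] + [1,3,5] − [1,3,4].
The resulting 10×5 matrix has rank 4, and its Smith normal form has invariant factors (1,1,1,1).

Reading off H_k = ker ∂_k / im ∂_{k+1}:

  H_0: rank C_0 − rank ∂_1 = 5 − 4 = 1, and the invariant factors of ∂_1 are all 1, so H_0 = Z.
  H_1: rank ker ∂_1 − rank ∂_2 = (10 − 4) − 6 = 0, and the invariant factors of ∂_2 are all 1, so H_1 = 0.
  H_2: rank ker ∂_2 − rank ∂_3 = (10 − 6) − 4 = 0, and the invariant factors of ∂_3 are all 1, so H_2 = 0.
  H_3: rank ker ∂_3 − rank ∂_4 = (5 − 4) − 0 = 1, and there is no ∂_4, so H_3 = Z.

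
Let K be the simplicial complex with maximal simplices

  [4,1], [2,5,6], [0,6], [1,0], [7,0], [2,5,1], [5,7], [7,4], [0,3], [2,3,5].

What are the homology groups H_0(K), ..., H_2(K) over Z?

K has 8 vertices, 14 edges, 3 triangles.
rank ∂_0 = 0, rank ∂_1 = 7 ⇒ b_0 = 8 − 0 − 7 = 1; all invariant factors of ∂_1 are 1 so no torsion. So H_0 = Z.
rank ∂_1 = 7, rank ∂_2 = 3 ⇒ b_1 = 14 − 7 − 3 = 4; all invariant factors of ∂_2 are 1 so no torsion. So H_1 = Z^4.
rank ∂_2 = 3, rank ∂_3 = 0 ⇒ b_2 = 3 − 3 − 0 = 0. So H_2 = 0.

H_0 = Z,  H_1 = Z^4,  H_2 = 0.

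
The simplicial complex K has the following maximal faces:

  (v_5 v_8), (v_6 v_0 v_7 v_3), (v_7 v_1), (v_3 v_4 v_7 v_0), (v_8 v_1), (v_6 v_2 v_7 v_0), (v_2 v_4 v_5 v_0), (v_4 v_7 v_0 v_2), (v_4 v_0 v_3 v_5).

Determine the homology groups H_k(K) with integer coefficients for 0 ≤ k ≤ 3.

H_0 ≅ Z,  H_1 ≅ Z,  H_2 = 0,  H_3 = 0.

Fix the vertex order v_0 < v_1 < v_2 < v_3 < v_4 < v_5 < v_6 < v_7 < v_8 and write every simplex with vertices in increasing order. Then dim K = 3 and the simplices of K are:

  0-simplices (9): [v_0], [v_1], [v_2], [v_3], [v_4], [v_5], [v_6], [v_7], [v_8]
  1-simplices (20): (20 of them)
  2-simplices (17): (17 of them)
  3-simplices (6): [v_0,v_2,v_4,v_5], [v_0,v_2,v_4,v_7], [v_0,v_2,v_6,v_7], [v_0,v_3,v_4,v_5], [v_0,v_3,v_4,v_7], [v_0,v_3,v_6,v_7]

giving chain groups C_0 ≅ Z^9, C_1 ≅ Z^20, C_2 ≅ Z^17, C_3 ≅ Z^6.

The boundary map ∂_1: C_1 → C_0 sends each edge [p,q] (with p < q) to q − p.
The resulting 9×20 matrix has rank 8, and its Smith normal form has invariant factors (1,1,1,1,1,1,1,1).

∂_2: C_2 → C_1 sends each 2-simplex [p,q,r] to [q,r] − [p,r] + [p,q]. For instance
  ∂[v_0,v_3,v_6] = [v_3,v_6] − [v_0,v_6] + [v_0,v_3],
  ∂[v_0,v_3,v_4] = [v_3,v_4] − [v_0,v_4] + [v_0,v_3].
The resulting 20×17 matrix has rank 11, and its Smith normal form has invariant factors (1,1,1,1,1,1,1,1,1,1,1).

Boundary ∂_3: C_3 → C_2 sends each 3-simplex σ to the alternating sum Σ_i (−1)^i (σ with its i-th vertex removed). For instance
  ∂[v_0,v_2,v_4,v_5] = [v_2,v_4,v_5] − [v_0,v_4,v_5] + [v_0,v_2,v_5] − [v_0,v_2,v_4],
  ∂[v_0,v_3,v_4,v_7] = [v_3,v_4,v_7] − [v_0,v_4,v_7] + [v_0,v_3,v_7] − [v_0,v_3,v_4].
This gives a 17×6 integer matrix of rank 6; reducing to Smith normal form yields diagonal entries (1,1,1,1,1,1).

Now H_k = ker ∂_k / im ∂_{k+1}, so:

  H_0: rank C_0 − rank ∂_1 = 9 − 8 = 1, and the invariant factors of ∂_1 are all 1, so H_0 ≅ Z.
  H_1: rank ker ∂_1 − rank ∂_2 = (20 − 8) − 11 = 1, and the invariant factors of ∂_2 are all 1, so H_1 ≅ Z.
  H_2: rank ker ∂_2 − rank ∂_3 = (17 − 11) − 6 = 0, and the invariant factors of ∂_3 are all 1, so H_2 ≅ 0.
  H_3: rank ker ∂_3 − rank ∂_4 = (6 − 6) − 0 = 0, and there is no ∂_4, so H_3 ≅ 0.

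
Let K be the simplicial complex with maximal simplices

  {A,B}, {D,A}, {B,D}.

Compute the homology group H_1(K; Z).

K has 3 vertices, 3 edges.
rank ∂_1 = 2, rank ∂_2 = 0 ⇒ b_1 = 3 − 2 − 0 = 1. So H_1 = Z.

H_1 ≅ Z.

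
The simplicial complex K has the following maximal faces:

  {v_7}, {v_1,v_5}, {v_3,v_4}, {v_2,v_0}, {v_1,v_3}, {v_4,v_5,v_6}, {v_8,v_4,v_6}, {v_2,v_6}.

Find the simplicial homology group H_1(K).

H_1 ≅ Z.

Take the total order v_0 < v_1 < v_2 < v_3 < v_4 < v_5 < v_6 < v_7 < v_8 on the vertex set. Then K (dimension 2) consists of the simplices:

  0-simplices (9): [v_0], [v_1], [v_2], [v_3], [v_4], [v_5], [v_6], [v_7], [v_8]
  1-simplices (10): [v_0,v_2], [v_1,v_3], [v_1,v_5], [v_2,v_6], [v_3,v_4], [v_4,v_5], [v_4,v_6], [v_4,v_8], [v_5,v_6], [v_6,v_8]
  2-simplices (2): [v_4,v_5,v_6], [v_4,v_6,v_8]

Hence C_0 ≅ Z^9, C_1 ≅ Z^10, C_2 ≅ Z^2.

∂_1: C_1 → C_0 is given by ∂[p,q] = [q] − [p].
The resulting 9×10 matrix has rank 7, and its Smith normal form has invariant factors (1,1,1,1,1,1,1).

∂_2: C_2 → C_1 sends each 2-simplex [p,q,r] to [q,r] − [p,r] + [p,q]. For instance
  ∂[v_4,v_5,v_6] = [v_5,v_6] − [v_4,v_6] + [v_4,v_5],
  ∂[v_4,v_6,v_8] = [v_6,v_8] − [v_4,v_8] + [v_4,v_6].
This gives a 10×2 integer matrix of rank 2; reducing to Smith normal form yields diagonal entries (1,1).

From H_k ≅ ker(∂_k) / im(∂_{k+1}) we obtain:

  H_1: rank ker ∂_1 − rank ∂_2 = (10 − 7) − 2 = 1, and the invariant factors of ∂_2 are all 1, so H_1 = Z.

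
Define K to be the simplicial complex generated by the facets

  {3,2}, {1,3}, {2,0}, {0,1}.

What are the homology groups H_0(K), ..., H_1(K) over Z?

H_0 ≅ Z,  H_1 ≅ Z.

K has 4 vertices, 4 edges.
rank ∂_0 = 0, rank ∂_1 = 3 ⇒ b_0 = 4 − 0 − 3 = 1; all invariant factors of ∂_1 are 1 so no torsion. So H_0 ≅ Z.
rank ∂_1 = 3, rank ∂_2 = 0 ⇒ b_1 = 4 − 3 − 0 = 1. So H_1 ≅ Z.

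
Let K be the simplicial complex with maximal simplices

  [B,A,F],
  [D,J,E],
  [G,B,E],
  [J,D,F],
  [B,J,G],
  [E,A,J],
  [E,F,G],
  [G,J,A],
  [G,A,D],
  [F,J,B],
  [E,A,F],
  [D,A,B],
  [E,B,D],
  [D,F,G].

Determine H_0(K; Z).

H_0 ≅ Z.

K has 7 vertices, 21 edges, 14 triangles.
rank ∂_0 = 0, rank ∂_1 = 6 ⇒ b_0 = 7 − 0 − 6 = 1; all invariant factors of ∂_1 are 1 so no torsion. So H_0 ≅ Z.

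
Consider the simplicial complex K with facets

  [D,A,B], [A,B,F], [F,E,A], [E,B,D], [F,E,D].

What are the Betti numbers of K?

We work with the vertex ordering A < B < D < E < F. The simplices of K, each written with vertices in increasing order, are:

  0-simplices (5): A, B, D, E, F
  1-simplices (10): AB, AD, AE, AF, BD, BE, BF, DE, DF, EF
  2-simplices (5): ABD, ABF, AEF, BDE, DEF

giving chain groups C_0 ≅ Z^5, C_1 ≅ Z^10, C_2 ≅ Z^5.

The boundary map ∂_1: C_1 → C_0 maps an edge to its endpoints' difference, ∂[p,q] = q − p.
The resulting 5×10 matrix has rank 4, and its Smith normal form has invariant factors (1,1,1,1).

The boundary map ∂_2: C_2 → C_1 sends each 2-simplex [p,q,r] to [q,r] − [p,r] + [p,q]. For instance
  ∂ABD = BD − AD + AB,
  ∂BDE = DE − BE + BD.
This gives a 10×5 integer matrix of rank 5; reducing to Smith normal form yields diagonal entries (1,1,1,1,1).

Reading off H_k = ker ∂_k / im ∂_{k+1}:

  H_0: rank C_0 − rank ∂_1 = 5 − 4 = 1, and the invariant factors of ∂_1 are all 1, so H_0 = Z.
  H_1: rank ker ∂_1 − rank ∂_2 = (10 − 4) − 5 = 1, and the invariant factors of ∂_2 are all 1, so H_1 = Z.
  H_2: rank ker ∂_2 − rank ∂_3 = (5 − 5) − 0 = 0, and there is no ∂_3, so H_2 = 0.

Hence the Betti numbers are b_0 = 1, b_1 = 1, b_2 = 0.

b_0 = 1, b_1 = 1, b_2 = 0.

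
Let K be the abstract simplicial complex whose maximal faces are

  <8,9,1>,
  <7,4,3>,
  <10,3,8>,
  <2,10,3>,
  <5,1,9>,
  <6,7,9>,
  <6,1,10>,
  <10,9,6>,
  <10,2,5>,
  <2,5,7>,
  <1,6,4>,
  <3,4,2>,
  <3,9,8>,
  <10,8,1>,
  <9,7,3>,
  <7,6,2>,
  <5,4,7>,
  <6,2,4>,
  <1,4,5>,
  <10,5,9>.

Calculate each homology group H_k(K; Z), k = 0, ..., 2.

H_0 = Z,  H_1 = Z ⊕ Z/2,  H_2 = 0.

We work with the vertex ordering 1 < 2 < 3 < 4 < 5 < 6 < 7 < 8 < 9 < 10. The simplices of K, each written with vertices in increasing order, are:

  0-simplices (10): [1], [2], [3], [4], [5], [6], [7], [8], [9], [10]
  1-simplices (30): (30 of them)
  2-simplices (20): (20 of them)

so the chain groups are C_0 ≅ Z^10, C_1 ≅ Z^30, C_2 ≅ Z^20.

Boundary ∂_1: C_1 → C_0 is given by ∂[p,q] = [q] − [p]. For instance
  ∂[4,5] = [5] − [4].
The 10×30 boundary matrix has rank 9 and Smith normal form diag(1,1,1,1,1,1,1,1,1).

The boundary map ∂_2: C_2 → C_1 acts by ∂[p,q,r] = [q,r] − [p,r] + [p,q]. For instance
  ∂[2,3,10] = [3,10] − [2,10] + [2,3],
  ∂[1,4,6] = [4,6] − [1,6] + [1,4].
The 30×20 boundary matrix has rank 20 and Smith normal form diag(1,1,1,1,1,1,1,1,1,1,1,1,1,1,1,1,1,1,1,2).

Reading off H_k = ker ∂_k / im ∂_{k+1}:

  H_0: rank C_0 − rank ∂_1 = 10 − 9 = 1, and the invariant factors of ∂_1 are all 1, so H_0 = Z.
  H_1: rank ker ∂_1 − rank ∂_2 = (30 − 9) − 20 = 1, and ∂_2 has invariant factor 2 > 1, so H_1 = Z ⊕ Z/2.
  H_2: rank ker ∂_2 − rank ∂_3 = (20 − 20) − 0 = 0, and there is no ∂_3, so H_2 = 0.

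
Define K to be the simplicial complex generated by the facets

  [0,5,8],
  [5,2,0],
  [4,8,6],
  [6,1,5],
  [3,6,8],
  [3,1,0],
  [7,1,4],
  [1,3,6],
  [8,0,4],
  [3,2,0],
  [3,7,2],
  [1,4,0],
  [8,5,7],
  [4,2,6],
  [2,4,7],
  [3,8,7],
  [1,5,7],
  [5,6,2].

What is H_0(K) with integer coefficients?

Order the vertices as 0 < 1 < 2 < 3 < 4 < 5 < 6 < 7 < 8. Listing each simplex with vertices in this order, K has dimension 2 with simplices:

  0-simplices (9): [0], [1], [2], [3], [4], [5], [6], [7], [8]
  1-simplices (27): (27 of them)
  2-simplices (18): [0,1,3], [0,1,4], [0,2,3], [0,2,5], [0,4,8], [0,5,8], [1,3,6], [1,4,7], [1,5,6], [1,5,7], [2,3,7], [2,4,6], [2,4,7], [2,5,6], [3,6,8], [3,7,8], [4,6,8], [5,7,8]

Hence C_0 ≅ Z^9, C_1 ≅ Z^27, C_2 ≅ Z^18.

Boundary ∂_1: C_1 → C_0 sends each edge [p,q] (with p < q) to q − p.
The 9×27 boundary matrix has rank 8 and Smith normal form diag(1,1,1,1,1,1,1,1).

The boundary map ∂_2: C_2 → C_1 sends each 2-simplex [p,q,r] to [q,r] − [p,r] + [p,q]. For instance
  ∂[2,3,7] = [3,7] − [2,7] + [2,3],
  ∂[0,1,4] = [1,4] − [0,4] + [0,1].
The resulting 27×18 matrix has rank 17, and its Smith normal form has invariant factors (1,1,1,1,1,1,1,1,1,1,1,1,1,1,1,1,1).

From H_k ≅ ker(∂_k) / im(∂_{k+1}) we obtain:

  H_0: rank C_0 − rank ∂_1 = 9 − 8 = 1, and the invariant factors of ∂_1 are all 1, so H_0 = Z.

H_0 = Z.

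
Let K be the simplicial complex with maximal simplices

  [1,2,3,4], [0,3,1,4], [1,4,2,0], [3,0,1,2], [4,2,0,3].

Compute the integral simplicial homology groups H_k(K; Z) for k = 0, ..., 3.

K has 5 vertices, 10 edges, 10 triangles, 5 3-simplices.
rank ∂_0 = 0, rank ∂_1 = 4 ⇒ b_0 = 5 − 0 − 4 = 1; all invariant factors of ∂_1 are 1 so no torsion. So H_0 = Z.
rank ∂_1 = 4, rank ∂_2 = 6 ⇒ b_1 = 10 − 4 − 6 = 0; all invariant factors of ∂_2 are 1 so no torsion. So H_1 = 0.
rank ∂_2 = 6, rank ∂_3 = 4 ⇒ b_2 = 10 − 6 − 4 = 0; all invariant factors of ∂_3 are 1 so no torsion. So H_2 = 0.
rank ∂_3 = 4, rank ∂_4 = 0 ⇒ b_3 = 5 − 4 − 0 = 1. So H_3 = Z.

H_0 ≅ Z,  H_1 = 0,  H_2 = 0,  H_3 ≅ Z.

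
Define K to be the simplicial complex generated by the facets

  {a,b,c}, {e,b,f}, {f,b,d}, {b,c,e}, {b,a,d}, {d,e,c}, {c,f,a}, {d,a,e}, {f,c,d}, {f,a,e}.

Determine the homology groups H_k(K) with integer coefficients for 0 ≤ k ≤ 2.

H_0 = Z,  H_1 = Z/2Z,  H_2 = 0.

Fix the vertex order a < b < c < d < e < f and write every simplex with vertices in increasing order. Then dim K = 2 and the simplices of K are:

  0-simplices (6): a, b, c, d, e, f
  1-simplices (15): ab, ac, ad, ae, af, bc, bd, be, bf, cd, ce, cf, de, df, ef
  2-simplices (10): abc, abd, acf, ade, aef, bce, bdf, bef, cde, cdf

giving chain groups C_0 ≅ Z^6, C_1 ≅ Z^15, C_2 ≅ Z^10.

Boundary ∂_1: C_1 → C_0 sends each edge [p,q] (with p < q) to q − p.
This gives a 6×15 integer matrix of rank 5; reducing to Smith normal form yields diagonal entries (1,1,1,1,1).

The boundary map ∂_2: C_2 → C_1 maps a triangle to the signed sum of its edges. For instance
  ∂aef = ef − af + ae,
  ∂abd = bd − ad + ab.
The resulting 15×10 matrix has rank 10, and its Smith normal form has invariant factors (1,1,1,1,1,1,1,1,1,2).

Computing H_k = (kernel of ∂_k) / (image of ∂_{k+1}):

  H_0: rank C_0 − rank ∂_1 = 6 − 5 = 1, and the invariant factors of ∂_1 are all 1, so H_0 = Z.
  H_1: rank ker ∂_1 − rank ∂_2 = (15 − 5) − 10 = 0, and ∂_2 has invariant factor 2 > 1, so H_1 = Z/2Z.
  H_2: rank ker ∂_2 − rank ∂_3 = (10 − 10) − 0 = 0, and there is no ∂_3, so H_2 = 0.

(K is a triangulation of the real projective plane RP^2.)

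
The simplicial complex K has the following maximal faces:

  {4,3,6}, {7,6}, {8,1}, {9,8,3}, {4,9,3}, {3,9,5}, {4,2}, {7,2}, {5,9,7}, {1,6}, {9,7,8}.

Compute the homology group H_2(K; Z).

Order the vertices as 1 < 2 < 3 < 4 < 5 < 6 < 7 < 8 < 9. Listing each simplex with vertices in this order, K has dimension 2 with simplices:

  0-simplices (9): [1], [2], [3], [4], [5], [6], [7], [8], [9]
  1-simplices (17): [1,6], [1,8], [2,4], [2,7], [3,4], [3,5], [3,6], [3,8], [3,9], [4,6], [4,9], [5,7], [5,9], [6,7], [7,8], [7,9], [8,9]
  2-simplices (6): [3,4,6], [3,4,9], [3,5,9], [3,8,9], [5,7,9], [7,8,9]

Hence C_0 ≅ Z^9, C_1 ≅ Z^17, C_2 ≅ Z^6.

∂_1: C_1 → C_0 sends each edge [p,q] (with p < q) to q − p. For instance
  ∂[5,7] = [7] − [5].
The 9×17 boundary matrix has rank 8 and Smith normal form diag(1,1,1,1,1,1,1,1).

Boundary ∂_2: C_2 → C_1 sends each 2-simplex [p,q,r] to [q,r] − [p,r] + [p,q]. For instance
  ∂[3,4,9] = [4,9] − [3,9] + [3,4],
  ∂[5,7,9] = [7,9] − [5,9] + [5,7].
As a 17×6 matrix over Z this has rank 6, with invariant factors (1,1,1,1,1,1).

From H_k ≅ ker(∂_k) / im(∂_{k+1}) we obtain:

  H_2: rank ker ∂_2 − rank ∂_3 = (6 − 6) − 0 = 0, and there is no ∂_3, so H_2 = 0.

H_2 = 0.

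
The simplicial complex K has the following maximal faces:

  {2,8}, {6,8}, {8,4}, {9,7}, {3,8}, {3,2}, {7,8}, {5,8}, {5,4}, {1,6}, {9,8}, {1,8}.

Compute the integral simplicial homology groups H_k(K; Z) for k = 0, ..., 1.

H_0 ≅ Z,  H_1 ≅ Z^4.

Fix the vertex order 1 < 2 < 3 < 4 < 5 < 6 < 7 < 8 < 9 and write every simplex with vertices in increasing order. Then dim K = 1 and the simplices of K are:

  0-simplices (9): [1], [2], [3], [4], [5], [6], [7], [8], [9]
  1-simplices (12): [1,6], [1,8], [2,3], [2,8], [3,8], [4,5], [4,8], [5,8], [6,8], [7,8], [7,9], [8,9]

Hence C_0 ≅ Z^9, C_1 ≅ Z^12.

The boundary map ∂_1: C_1 → C_0 is given by ∂[p,q] = [q] − [p]. For instance
  ∂[4,8] = [8] − [4].
The 9×12 boundary matrix has rank 8 and Smith normal form diag(1,1,1,1,1,1,1,1).

Reading off H_k = ker ∂_k / im ∂_{k+1}:

  H_0: rank C_0 − rank ∂_1 = 9 − 8 = 1, and the invariant factors of ∂_1 are all 1, so H_0 = Z.
  H_1: rank ker ∂_1 − rank ∂_2 = (12 − 8) − 0 = 4, and there is no ∂_2, so H_1 = Z^4.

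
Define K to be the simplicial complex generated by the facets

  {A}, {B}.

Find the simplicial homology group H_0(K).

H_0 = Z^2.

Order the vertices as A < B. Listing each simplex with vertices in this order, K has dimension 0 with simplices:

  0-simplices (2): A, B

giving chain groups C_0 ≅ Z^2.

Computing H_k = (kernel of ∂_k) / (image of ∂_{k+1}):

  H_0: rank C_0 − rank ∂_1 = 2 − 0 = 2, and there is no ∂_1, so H_0 = Z^2.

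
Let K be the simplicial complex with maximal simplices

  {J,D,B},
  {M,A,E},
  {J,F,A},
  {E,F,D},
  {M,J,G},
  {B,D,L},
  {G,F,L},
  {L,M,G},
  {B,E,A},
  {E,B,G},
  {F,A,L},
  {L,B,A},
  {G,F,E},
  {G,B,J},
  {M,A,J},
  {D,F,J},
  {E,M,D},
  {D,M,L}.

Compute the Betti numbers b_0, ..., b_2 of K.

K has 9 vertices, 27 edges, 18 triangles.
rank ∂_0 = 0, rank ∂_1 = 8 ⇒ b_0 = 9 − 0 − 8 = 1; all invariant factors of ∂_1 are 1 so no torsion. So H_0 = Z.
rank ∂_1 = 8, rank ∂_2 = 17 ⇒ b_1 = 27 − 8 − 17 = 2; all invariant factors of ∂_2 are 1 so no torsion. So H_1 = Z^2.
rank ∂_2 = 17, rank ∂_3 = 0 ⇒ b_2 = 18 − 17 − 0 = 1. So H_2 = Z.

b_0 = 1, b_1 = 2, b_2 = 1.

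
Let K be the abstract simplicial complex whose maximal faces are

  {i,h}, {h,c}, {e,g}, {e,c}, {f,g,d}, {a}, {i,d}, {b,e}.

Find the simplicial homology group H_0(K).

H_0 ≅ Z^2.

Order the vertices as a < b < c < d < e < f < g < h < i. Listing each simplex with vertices in this order, K has dimension 2 with simplices:

  0-simplices (9): a, b, c, d, e, f, g, h, i
  1-simplices (9): be, ce, ch, df, dg, di, eg, fg, hi
  2-simplices (1): dfg

Hence C_0 ≅ Z^9, C_1 ≅ Z^9, C_2 ≅ Z^1.

Boundary ∂_1: C_1 → C_0 is given by ∂[p,q] = [q] − [p].
This gives a 9×9 integer matrix of rank 7; reducing to Smith normal form yields diagonal entries (1,1,1,1,1,1,1).

∂_2: C_2 → C_1 acts by ∂[p,q,r] = [q,r] − [p,r] + [p,q]. For instance
  ∂dfg = fg − dg + df.
The 9×1 boundary matrix has rank 1 and Smith normal form diag(1).

Reading off H_k = ker ∂_k / im ∂_{k+1}:

  H_0: rank C_0 − rank ∂_1 = 9 − 7 = 2, and the invariant factors of ∂_1 are all 1, so H_0 ≅ Z^2.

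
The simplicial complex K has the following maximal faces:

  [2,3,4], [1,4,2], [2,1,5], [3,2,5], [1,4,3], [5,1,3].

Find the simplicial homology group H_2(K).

We work with the vertex ordering 1 < 2 < 3 < 4 < 5. The simplices of K, each written with vertices in increasing order, are:

  0-simplices (5): [1], [2], [3], [4], [5]
  1-simplices (9): [1,2], [1,3], [1,4], [1,5], [2,3], [2,4], [2,5], [3,4], [3,5]
  2-simplices (6): [1,2,4], [1,2,5], [1,3,4], [1,3,5], [2,3,4], [2,3,5]

so the chain groups are C_0 ≅ Z^5, C_1 ≅ Z^9, C_2 ≅ Z^6.

The boundary map ∂_1: C_1 → C_0 is given by ∂[p,q] = [q] − [p].
The resulting 5×9 matrix has rank 4, and its Smith normal form has invariant factors (1,1,1,1).

∂_2: C_2 → C_1 maps a triangle to the signed sum of its edges. For instance
  ∂[1,3,4] = [3,4] − [1,4] + [1,3],
  ∂[2,3,4] = [3,4] − [2,4] + [2,3].
The resulting 9×6 matrix has rank 5, and its Smith normal form has invariant factors (1,1,1,1,1).

From H_k ≅ ker(∂_k) / im(∂_{k+1}) we obtain:

  H_2: rank ker ∂_2 − rank ∂_3 = (6 − 5) − 0 = 1, and there is no ∂_3, so H_2 ≅ Z.

H_2 = Z.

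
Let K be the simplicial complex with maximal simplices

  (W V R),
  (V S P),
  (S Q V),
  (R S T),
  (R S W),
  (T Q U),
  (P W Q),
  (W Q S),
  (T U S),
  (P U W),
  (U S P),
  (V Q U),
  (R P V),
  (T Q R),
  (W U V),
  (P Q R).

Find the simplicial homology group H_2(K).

We work with the vertex ordering P < Q < R < S < T < U < V < W. The simplices of K, each written with vertices in increasing order, are:

  0-simplices (8): P, Q, R, S, T, U, V, W
  1-simplices (24): PQ, PR, PS, PU, PV, PW, QR, QS, QT, QU, QV, QW, RS, RT, RV, RW, ST, SU, SV, SW, TU, UV, UW, VW
  2-simplices (16): PQR, PQW, PRV, PSU, PSV, PUW, QRT, QSV, QSW, QTU, QUV, RST, RSW, RVW, STU, UVW

Hence C_0 ≅ Z^8, C_1 ≅ Z^24, C_2 ≅ Z^16.

∂_1: C_1 → C_0 is given by ∂[p,q] = [q] − [p]. For instance
  ∂PR = R − P.
The 8×24 boundary matrix has rank 7 and Smith normal form diag(1,1,1,1,1,1,1).

The boundary map ∂_2: C_2 → C_1 maps a triangle to the signed sum of its edges. For instance
  ∂QRT = RT − QT + QR,
  ∂PQR = QR − PR + PQ.
The 24×16 boundary matrix has rank 15 and Smith normal form diag(1,1,1,1,1,1,1,1,1,1,1,1,1,1,1).

From H_k ≅ ker(∂_k) / im(∂_{k+1}) we obtain:

  H_2: rank ker ∂_2 − rank ∂_3 = (16 − 15) − 0 = 1, and there is no ∂_3, so H_2 ≅ Z.

H_2 = Z.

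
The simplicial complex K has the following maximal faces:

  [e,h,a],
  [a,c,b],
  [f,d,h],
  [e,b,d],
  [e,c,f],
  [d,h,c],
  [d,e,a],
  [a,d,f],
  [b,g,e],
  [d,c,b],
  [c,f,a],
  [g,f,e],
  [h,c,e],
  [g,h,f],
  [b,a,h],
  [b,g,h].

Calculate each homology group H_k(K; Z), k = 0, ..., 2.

H_0 ≅ Z,  H_1 ≅ Z^2,  H_2 ≅ Z.

Order the vertices as a < b < c < d < e < f < g < h. Listing each simplex with vertices in this order, K has dimension 2 with simplices:

  0-simplices (8): a, b, c, d, e, f, g, h
  1-simplices (24): ab, ac, ad, ae, af, ah, bc, bd, be, bg, bh, cd, ce, cf, ch, de, df, dh, ef, eg, eh, fg, fh, gh
  2-simplices (16): abc, abh, acf, ade, adf, aeh, bcd, bde, beg, bgh, cdh, cef, ceh, dfh, efg, fgh

giving chain groups C_0 ≅ Z^8, C_1 ≅ Z^24, C_2 ≅ Z^16.

∂_1: C_1 → C_0 maps an edge to its endpoints' difference, ∂[p,q] = q − p.
As a 8×24 matrix over Z this has rank 7, with invariant factors (1,1,1,1,1,1,1).

∂_2: C_2 → C_1 acts by ∂[p,q,r] = [q,r] − [p,r] + [p,q]. For instance
  ∂abc = bc − ac + ab,
  ∂bgh = gh − bh + bg.
This gives a 24×16 integer matrix of rank 15; reducing to Smith normal form yields diagonal entries (1,1,1,1,1,1,1,1,1,1,1,1,1,1,1).

From H_k ≅ ker(∂_k) / im(∂_{k+1}) we obtain:

  H_0: rank C_0 − rank ∂_1 = 8 − 7 = 1, and the invariant factors of ∂_1 are all 1, so H_0 = Z.
  H_1: rank ker ∂_1 − rank ∂_2 = (24 − 7) − 15 = 2, and the invariant factors of ∂_2 are all 1, so H_1 = Z^2.
  H_2: rank ker ∂_2 − rank ∂_3 = (16 − 15) − 0 = 1, and there is no ∂_3, so H_2 = Z.

As a check, the Euler characteristic is 8 − 24 + 16 = 0, which agrees with 1 − 2 + 1 = 0.
(K is a triangulation of the torus T^2.)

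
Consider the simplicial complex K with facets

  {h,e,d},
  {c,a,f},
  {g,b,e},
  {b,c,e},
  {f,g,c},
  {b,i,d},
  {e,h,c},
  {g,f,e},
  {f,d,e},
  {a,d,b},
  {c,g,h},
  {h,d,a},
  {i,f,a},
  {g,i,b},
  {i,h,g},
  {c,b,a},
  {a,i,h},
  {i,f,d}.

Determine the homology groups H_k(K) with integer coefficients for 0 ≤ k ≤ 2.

H_0 ≅ Z,  H_1 ≅ Z ⊕ Z/2Z,  H_2 = 0.

K has 9 vertices, 27 edges, 18 triangles.
rank ∂_0 = 0, rank ∂_1 = 8 ⇒ b_0 = 9 − 0 − 8 = 1; all invariant factors of ∂_1 are 1 so no torsion. So H_0 = Z.
rank ∂_1 = 8, rank ∂_2 = 18 ⇒ b_1 = 27 − 8 − 18 = 1; ∂_2 has invariant factor(s) [2] giving torsion. So H_1 = Z ⊕ Z/2Z.
rank ∂_2 = 18, rank ∂_3 = 0 ⇒ b_2 = 18 − 18 − 0 = 0. So H_2 = 0.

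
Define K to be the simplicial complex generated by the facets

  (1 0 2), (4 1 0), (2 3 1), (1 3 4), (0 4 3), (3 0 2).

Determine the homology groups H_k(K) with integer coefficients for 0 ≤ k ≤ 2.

Fix the vertex order 0 < 1 < 2 < 3 < 4 and write every simplex with vertices in increasing order. Then dim K = 2 and the simplices of K are:

  0-simplices (5): [0], [1], [2], [3], [4]
  1-simplices (9): [0,1], [0,2], [0,3], [0,4], [1,2], [1,3], [1,4], [2,3], [3,4]
  2-simplices (6): [0,1,2], [0,1,4], [0,2,3], [0,3,4], [1,2,3], [1,3,4]

Hence C_0 ≅ Z^5, C_1 ≅ Z^9, C_2 ≅ Z^6.

Boundary ∂_1: C_1 → C_0 sends each edge [p,q] (with p < q) to q − p.
As a 5×9 matrix over Z this has rank 4, with invariant factors (1,1,1,1).

The boundary map ∂_2: C_2 → C_1 maps a triangle to the signed sum of its edges. For instance
  ∂[1,2,3] = [2,3] − [1,3] + [1,2],
  ∂[1,3,4] = [3,4] − [1,4] + [1,3].
The 9×6 boundary matrix has rank 5 and Smith normal form diag(1,1,1,1,1).

Computing H_k = (kernel of ∂_k) / (image of ∂_{k+1}):

  H_0: rank C_0 − rank ∂_1 = 5 − 4 = 1, and the invariant factors of ∂_1 are all 1, so H_0 ≅ Z.
  H_1: rank ker ∂_1 − rank ∂_2 = (9 − 4) − 5 = 0, and the invariant factors of ∂_2 are all 1, so H_1 ≅ 0.
  H_2: rank ker ∂_2 − rank ∂_3 = (6 − 5) − 0 = 1, and there is no ∂_3, so H_2 ≅ Z.

H_0 = Z,  H_1 = 0,  H_2 = Z.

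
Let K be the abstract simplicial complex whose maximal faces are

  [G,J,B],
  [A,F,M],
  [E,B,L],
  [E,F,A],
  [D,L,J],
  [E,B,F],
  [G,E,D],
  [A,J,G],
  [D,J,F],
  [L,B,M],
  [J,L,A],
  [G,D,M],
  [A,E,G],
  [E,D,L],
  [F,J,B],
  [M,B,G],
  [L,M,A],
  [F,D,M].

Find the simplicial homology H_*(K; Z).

K has 9 vertices, 27 edges, 18 triangles.
rank ∂_0 = 0, rank ∂_1 = 8 ⇒ b_0 = 9 − 0 − 8 = 1; all invariant factors of ∂_1 are 1 so no torsion. So H_0 = Z.
rank ∂_1 = 8, rank ∂_2 = 17 ⇒ b_1 = 27 − 8 − 17 = 2; all invariant factors of ∂_2 are 1 so no torsion. So H_1 = Z^2.
rank ∂_2 = 17, rank ∂_3 = 0 ⇒ b_2 = 18 − 17 − 0 = 1. So H_2 = Z.

H_0 = Z,  H_1 = Z^2,  H_2 = Z.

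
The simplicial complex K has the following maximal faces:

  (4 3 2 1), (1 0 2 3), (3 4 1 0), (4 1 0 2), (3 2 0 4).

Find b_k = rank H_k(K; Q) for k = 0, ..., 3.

Order the vertices as 0 < 1 < 2 < 3 < 4. Listing each simplex with vertices in this order, K has dimension 3 with simplices:

  0-simplices (5): [0], [1], [2], [3], [4]
  1-simplices (10): [0,1], [0,2], [0,3], [0,4], [1,2], [1,3], [1,4], [2,3], [2,4], [3,4]
  2-simplices (10): [0,1,2], [0,1,3], [0,1,4], [0,2,3], [0,2,4], [0,3,4], [1,2,3], [1,2,4], [1,3,4], [2,3,4]
  3-simplices (5): [0,1,2,3], [0,1,2,4], [0,1,3,4], [0,2,3,4], [1,2,3,4]

so the chain groups are C_0 ≅ Z^5, C_1 ≅ Z^10, C_2 ≅ Z^10, C_3 ≅ Z^5.

The boundary map ∂_1: C_1 → C_0 sends each edge [p,q] (with p < q) to q − p.
This gives a 5×10 integer matrix of rank 4; reducing to Smith normal form yields diagonal entries (1,1,1,1).

The boundary map ∂_2: C_2 → C_1 maps a triangle to the signed sum of its edges. For instance
  ∂[1,2,4] = [2,4] − [1,4] + [1,2],
  ∂[0,1,4] = [1,4] − [0,4] + [0,1].
As a 10×10 matrix over Z this has rank 6, with invariant factors (1,1,1,1,1,1).

Boundary ∂_3: C_3 → C_2 sends each 3-simplex σ to the alternating sum Σ_i (−1)^i (σ with its i-th vertex removed). For instance
  ∂[0,1,2,4] = [1,2,4] − [0,2,4] + [0,1,4] − [0,1,2],
  ∂[1,2,3,4] = [2,3,4] − [1,3,4] + [1,2,4] − [1,2,3].
This gives a 10×5 integer matrix of rank 4; reducing to Smith normal form yields diagonal entries (1,1,1,1).

Now H_k = ker ∂_k / im ∂_{k+1}, so:

  H_0: rank C_0 − rank ∂_1 = 5 − 4 = 1, and the invariant factors of ∂_1 are all 1, so H_0 ≅ Z.
  H_1: rank ker ∂_1 − rank ∂_2 = (10 − 4) − 6 = 0, and the invariant factors of ∂_2 are all 1, so H_1 ≅ 0.
  H_2: rank ker ∂_2 − rank ∂_3 = (10 − 6) − 4 = 0, and the invariant factors of ∂_3 are all 1, so H_2 ≅ 0.
  H_3: rank ker ∂_3 − rank ∂_4 = (5 − 4) − 0 = 1, and there is no ∂_4, so H_3 ≅ Z.

Hence the Betti numbers are b_0 = 1, b_1 = 0, b_2 = 0, b_3 = 1.

b_0 = 1, b_1 = 0, b_2 = 0, b_3 = 1.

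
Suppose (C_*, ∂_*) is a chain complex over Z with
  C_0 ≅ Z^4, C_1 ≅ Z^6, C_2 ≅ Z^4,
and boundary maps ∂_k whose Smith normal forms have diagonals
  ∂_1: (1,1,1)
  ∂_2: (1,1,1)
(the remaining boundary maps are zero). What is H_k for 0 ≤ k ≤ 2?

H_0: b_0 = 4 − 0 − 3 = 1; torsion from ∂_1 factors > 1: none. So H_0 = Z.
H_1: b_1 = 6 − 3 − 3 = 0; torsion from ∂_2 factors > 1: none. So H_1 = 0.
H_2: b_2 = 4 − 3 − 0 = 1; torsion from ∂_3 factors > 1: none. So H_2 = Z.

H_0 = Z,  H_1 = 0,  H_2 = Z.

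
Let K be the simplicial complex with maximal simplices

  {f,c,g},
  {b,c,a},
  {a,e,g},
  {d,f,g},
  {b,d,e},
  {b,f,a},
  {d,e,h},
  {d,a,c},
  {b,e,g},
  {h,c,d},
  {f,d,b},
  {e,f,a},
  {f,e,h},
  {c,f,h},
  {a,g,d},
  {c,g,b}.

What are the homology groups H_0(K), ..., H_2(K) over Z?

Order the vertices as a < b < c < d < e < f < g < h. Listing each simplex with vertices in this order, K has dimension 2 with simplices:

  0-simplices (8): a, b, c, d, e, f, g, h
  1-simplices (24): ab, ac, ad, ae, af, ag, bc, bd, be, bf, bg, cd, cf, cg, ch, de, df, dg, dh, ef, eg, eh, fg, fh
  2-simplices (16): abc, abf, acd, adg, aef, aeg, bcg, bde, bdf, beg, cdh, cfg, cfh, deh, dfg, efh

Hence C_0 ≅ Z^8, C_1 ≅ Z^24, C_2 ≅ Z^16.

Boundary ∂_1: C_1 → C_0 sends each edge [p,q] (with p < q) to q − p.
This gives a 8×24 integer matrix of rank 7; reducing to Smith normal form yields diagonal entries (1,1,1,1,1,1,1).

Boundary ∂_2: C_2 → C_1 sends each 2-simplex [p,q,r] to [q,r] − [p,r] + [p,q]. For instance
  ∂bde = de − be + bd,
  ∂bcg = cg − bg + bc.
This gives a 24×16 integer matrix of rank 15; reducing to Smith normal form yields diagonal entries (1,1,1,1,1,1,1,1,1,1,1,1,1,1,1).

Reading off H_k = ker ∂_k / im ∂_{k+1}:

  H_0: rank C_0 − rank ∂_1 = 8 − 7 = 1, and the invariant factors of ∂_1 are all 1, so H_0 ≅ Z.
  H_1: rank ker ∂_1 − rank ∂_2 = (24 − 7) − 15 = 2, and the invariant factors of ∂_2 are all 1, so H_1 ≅ Z^2.
  H_2: rank ker ∂_2 − rank ∂_3 = (16 − 15) − 0 = 1, and there is no ∂_3, so H_2 ≅ Z.

H_0 ≅ Z,  H_1 ≅ Z^2,  H_2 ≅ Z.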